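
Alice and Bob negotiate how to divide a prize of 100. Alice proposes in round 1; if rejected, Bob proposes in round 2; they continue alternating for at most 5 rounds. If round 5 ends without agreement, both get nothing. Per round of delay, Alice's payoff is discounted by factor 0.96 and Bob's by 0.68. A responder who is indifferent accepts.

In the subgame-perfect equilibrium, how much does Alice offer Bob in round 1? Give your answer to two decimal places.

4.50

Round 5 (Alice proposes): rejection yields 0 for Bob; Alice offers 0 and keeps 100.
Round 4 (Bob proposes): Alice can get 100 next round, worth 0.96 × 100 = 96 now; Bob offers that and keeps 4.
Round 3 (Alice proposes): Bob can get 4 next round, worth 0.68 × 4 = 2.72 now, so Alice offers 2.72, keeping 97.28.
Round 2 (Bob proposes): Alice can get 97.28 next round, worth 0.96 × 97.28 = 93.3888 now, so Bob offers 93.3888, keeping 6.6112.
Round 1 (Alice proposes): Bob can get 6.6112 next round, worth 0.68 × 6.6112 = 4.495616 now, so Alice offers 4.495616, keeping 95.504384.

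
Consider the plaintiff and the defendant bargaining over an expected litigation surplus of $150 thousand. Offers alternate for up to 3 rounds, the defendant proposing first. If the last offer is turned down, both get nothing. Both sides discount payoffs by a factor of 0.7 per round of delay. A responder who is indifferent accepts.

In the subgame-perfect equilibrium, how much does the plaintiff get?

Round 3 (the defendant proposes): the plaintiff will accept anything ≥ 0, so the defendant offers 0 and keeps 150.
Round 2 (the plaintiff proposes): the defendant can get 150 next round, worth 0.7 × 150 = 105 now. The plaintiff offers 105 and keeps 150 − 105 = 45.
Round 1 (the defendant proposes): the plaintiff can get 45 next round, worth 0.7 × 45 = 31.5 now. The defendant offers 31.5 and keeps 150 − 31.5 = 118.5.

31.5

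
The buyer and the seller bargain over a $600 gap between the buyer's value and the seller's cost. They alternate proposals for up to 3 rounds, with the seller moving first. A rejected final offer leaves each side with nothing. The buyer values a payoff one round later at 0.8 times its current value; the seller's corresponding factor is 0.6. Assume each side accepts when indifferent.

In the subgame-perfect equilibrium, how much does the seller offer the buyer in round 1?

192

Round 3 (the seller proposes): rejection yields 0 for the buyer; the seller offers 0 and keeps 600.
Round 2 (the buyer proposes): the seller can get 600 next round, worth 0.6 × 600 = 360 now. The buyer offers 360 and keeps 600 − 360 = 240.
Round 1 (the seller proposes): the buyer can get 240 next round, worth 0.8 × 240 = 192 now; the seller offers that and keeps 408.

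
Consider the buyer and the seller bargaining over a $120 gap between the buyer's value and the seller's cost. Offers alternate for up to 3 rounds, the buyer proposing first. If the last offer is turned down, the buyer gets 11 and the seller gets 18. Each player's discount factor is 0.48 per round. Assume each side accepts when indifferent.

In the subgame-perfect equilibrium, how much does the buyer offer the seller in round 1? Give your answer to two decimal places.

Round 3 (the buyer proposes): the seller gets 18 if talks fail, so the buyer offers 18 and keeps 102.
Round 2 (the seller proposes): the buyer can get 102 next round, worth 0.48 × 102 = 48.96 now, so the seller offers 48.96, keeping 71.04.
Round 1 (the buyer proposes): the seller can get 71.04 next round, worth 0.48 × 71.04 = 34.0992 now; the buyer offers that and keeps 85.9008.

34.10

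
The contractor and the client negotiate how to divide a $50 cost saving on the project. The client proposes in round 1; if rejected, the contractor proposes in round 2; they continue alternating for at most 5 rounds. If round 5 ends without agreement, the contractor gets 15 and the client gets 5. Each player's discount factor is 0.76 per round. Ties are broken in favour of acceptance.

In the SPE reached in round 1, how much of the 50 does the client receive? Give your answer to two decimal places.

Round 5 (the client proposes): the contractor gets 15 if talks fail, so the client offers 15 and keeps 35.
Round 4 (the contractor proposes): the client can get 35 next round, worth 0.76 × 35 = 26.6 now, so the contractor offers 26.6, keeping 23.4.
Round 3 (the client proposes): the contractor can get 23.4 next round, worth 0.76 × 23.4 = 17.784 now. The client offers 17.784 and keeps 50 − 17.784 = 32.216.
Round 2 (the contractor proposes): the client can get 32.216 next round, worth 0.76 × 32.216 = 24.48416 now. The contractor offers 24.48416 and keeps 50 − 24.48416 = 25.51584.
Round 1 (the client proposes): the contractor can get 25.51584 next round, worth 0.76 × 25.51584 = 19.3920384 now, so the client offers 19.3920384, keeping 30.6079616.

30.61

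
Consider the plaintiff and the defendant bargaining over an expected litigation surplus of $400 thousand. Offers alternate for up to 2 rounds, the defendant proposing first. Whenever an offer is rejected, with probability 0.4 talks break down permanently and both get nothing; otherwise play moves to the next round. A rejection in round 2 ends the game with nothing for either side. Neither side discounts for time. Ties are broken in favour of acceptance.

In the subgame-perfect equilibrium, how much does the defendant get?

160

Round 2 (the plaintiff proposes): rejection yields 0 for the defendant; the plaintiff offers 0 and keeps 400.
Round 1 (the defendant proposes): rejecting gives the plaintiff an expected 0.6 × 400 = 240; the defendant offers that and keeps 160.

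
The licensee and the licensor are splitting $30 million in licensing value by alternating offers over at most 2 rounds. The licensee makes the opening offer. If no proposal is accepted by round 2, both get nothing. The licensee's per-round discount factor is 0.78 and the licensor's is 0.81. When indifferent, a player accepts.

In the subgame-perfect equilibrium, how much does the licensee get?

Work backward from the last round.
Round 2 (the licensor proposes): rejection yields 0 for the licensee; the licensor offers 0 and keeps 30.
Round 1 (the licensee proposes): the licensor can get 30 next round, worth 0.81 × 30 = 24.3 now; the licensee offers that and keeps 5.7.

5.7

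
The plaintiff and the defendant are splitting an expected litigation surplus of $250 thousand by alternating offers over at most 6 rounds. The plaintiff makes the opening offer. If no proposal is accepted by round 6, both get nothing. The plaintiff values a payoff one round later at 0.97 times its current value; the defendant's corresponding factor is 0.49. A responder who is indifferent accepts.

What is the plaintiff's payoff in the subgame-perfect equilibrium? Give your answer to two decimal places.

By backward induction:
Round 6 (the defendant proposes): the plaintiff will accept anything ≥ 0, so the defendant offers 0 and keeps 250.
Round 5 (the plaintiff proposes): the defendant can get 250 next round, worth 0.49 × 250 = 122.5 now. The plaintiff offers 122.5 and keeps 250 − 122.5 = 127.5.
Round 4 (the defendant proposes): the plaintiff can get 127.5 next round, worth 0.97 × 127.5 = 123.675 now, so the defendant offers 123.675, keeping 126.325.
Round 3 (the plaintiff proposes): the defendant can get 126.325 next round, worth 0.49 × 126.325 = 61.89925 now. The plaintiff offers 61.89925 and keeps 250 − 61.89925 = 188.10075.
Round 2 (the defendant proposes): the plaintiff can get 188.10075 next round, worth 0.97 × 188.10075 = 182.4577275 now, so the defendant offers 182.4577275, keeping 67.5422725.
Round 1 (the plaintiff proposes): the defendant can get 67.5422725 next round, worth 0.49 × 67.5422725 = 33.095713525 now, so the plaintiff offers 33.095713525, keeping 216.904286475.

216.90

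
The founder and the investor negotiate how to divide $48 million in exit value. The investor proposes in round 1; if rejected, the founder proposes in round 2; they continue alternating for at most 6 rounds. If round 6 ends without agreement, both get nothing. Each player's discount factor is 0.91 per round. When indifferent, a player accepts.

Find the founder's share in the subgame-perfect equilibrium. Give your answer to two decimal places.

37.14

Round 6 (the founder proposes): rejection yields 0 for the investor; the founder offers 0 and keeps 48.
Round 5 (the investor proposes): the founder can get 48 next round, worth 0.91 × 48 = 43.68 now; the investor offers that and keeps 4.32.
Round 4 (the founder proposes): the investor can get 4.32 next round, worth 0.91 × 4.32 = 3.9312 now, so the founder offers 3.9312, keeping 44.0688.
Round 3 (the investor proposes): the founder can get 44.0688 next round, worth 0.91 × 44.0688 = 40.102608 now. The investor offers 40.102608 and keeps 48 − 40.102608 = 7.897392.
Round 2 (the founder proposes): the investor can get 7.897392 next round, worth 0.91 × 7.897392 = 7.18662672 now, so the founder offers 7.18662672, keeping 40.81337328.
Round 1 (the investor proposes): the founder can get 40.81337328 next round, worth 0.91 × 40.81337328 = 37.1401696848 now; the investor offers that and keeps 10.8598303152.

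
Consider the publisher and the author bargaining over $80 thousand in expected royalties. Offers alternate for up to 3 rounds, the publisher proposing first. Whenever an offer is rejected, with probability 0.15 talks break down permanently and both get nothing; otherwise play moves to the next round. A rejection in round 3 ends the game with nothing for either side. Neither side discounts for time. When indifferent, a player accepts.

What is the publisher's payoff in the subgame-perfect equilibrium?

69.8

Round 3 (the publisher proposes): rejection yields 0 for the author; the publisher offers 0 and keeps 80.
Round 2 (the author proposes): rejecting gives the publisher an expected 0.85 × 80 = 68, so the author offers 68, keeping 12.
Round 1 (the publisher proposes): rejecting gives the author an expected 0.85 × 12 = 10.2. The publisher offers 10.2 and keeps 80 − 10.2 = 69.8.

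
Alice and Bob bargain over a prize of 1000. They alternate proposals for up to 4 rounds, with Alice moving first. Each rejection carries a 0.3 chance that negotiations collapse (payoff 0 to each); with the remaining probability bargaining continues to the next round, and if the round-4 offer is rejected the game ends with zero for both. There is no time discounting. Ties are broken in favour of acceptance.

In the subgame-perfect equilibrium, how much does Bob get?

553

Round 4 (Bob proposes): Alice will accept anything ≥ 0, so Bob offers 0 and keeps 1000.
Round 3 (Alice proposes): rejecting gives Bob an expected 0.7 × 1000 = 700. Alice offers 700 and keeps 1000 − 700 = 300.
Round 2 (Bob proposes): rejecting gives Alice an expected 0.7 × 300 = 210; Bob offers that and keeps 790.
Round 1 (Alice proposes): rejecting gives Bob an expected 0.7 × 790 = 553. Alice offers 553 and keeps 1000 − 553 = 447.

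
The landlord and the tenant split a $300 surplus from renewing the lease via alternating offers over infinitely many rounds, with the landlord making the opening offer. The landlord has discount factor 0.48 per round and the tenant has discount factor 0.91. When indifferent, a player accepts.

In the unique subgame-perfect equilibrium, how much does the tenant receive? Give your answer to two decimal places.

When the landlord proposes, the tenant accepts any offer worth at least 0.91 times what the tenant would get by proposing next round; and vice versa.
This gives x = 300 − 0.91y and y = 300 − 0.48x, where x and y are each side's share when it proposes.
Hence (1 − 0.91·0.48)x = 300(1 − 0.91), i.e. 0.5632·x = 27.
x ≈ 47.9403; the tenant's share is 300 − x ≈ 252.0597.

252.06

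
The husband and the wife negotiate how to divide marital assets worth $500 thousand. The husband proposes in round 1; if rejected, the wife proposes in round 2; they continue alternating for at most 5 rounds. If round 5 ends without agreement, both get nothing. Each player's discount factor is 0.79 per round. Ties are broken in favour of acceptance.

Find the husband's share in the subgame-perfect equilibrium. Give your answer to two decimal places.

365.28

By backward induction:
Round 5 (the husband proposes): rejection yields 0 for the wife; the husband offers 0 and keeps 500.
Round 4 (the wife proposes): the husband can get 500 next round, worth 0.79 × 500 = 395 now, so the wife offers 395, keeping 105.
Round 3 (the husband proposes): the wife can get 105 next round, worth 0.79 × 105 = 82.95 now; the husband offers that and keeps 417.05.
Round 2 (the wife proposes): the husband can get 417.05 next round, worth 0.79 × 417.05 = 329.4695 now; the wife offers that and keeps 170.5305.
Round 1 (the husband proposes): the wife can get 170.5305 next round, worth 0.79 × 170.5305 = 134.719095 now, so the husband offers 134.719095, keeping 365.280905.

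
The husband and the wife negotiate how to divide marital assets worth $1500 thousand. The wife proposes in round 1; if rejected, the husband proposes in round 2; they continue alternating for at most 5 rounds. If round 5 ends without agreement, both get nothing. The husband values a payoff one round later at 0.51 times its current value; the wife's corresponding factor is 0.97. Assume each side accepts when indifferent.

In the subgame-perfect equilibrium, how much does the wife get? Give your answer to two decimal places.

Solve by backward induction from round 5.
Round 5 (the wife proposes): rejection yields 0 for the husband; the wife offers 0 and keeps 1500.
Round 4 (the husband proposes): the wife can get 1500 next round, worth 0.97 × 1500 = 1455 now, so the husband offers 1455, keeping 45.
Round 3 (the wife proposes): the husband can get 45 next round, worth 0.51 × 45 = 22.95 now. The wife offers 22.95 and keeps 1500 − 22.95 = 1477.05.
Round 2 (the husband proposes): the wife can get 1477.05 next round, worth 0.97 × 1477.05 = 1432.7385 now. The husband offers 1432.7385 and keeps 1500 − 1432.7385 = 67.2615.
Round 1 (the wife proposes): the husband can get 67.2615 next round, worth 0.51 × 67.2615 = 34.303365 now. The wife offers 34.303365 and keeps 1500 − 34.303365 = 1465.696635.

1465.70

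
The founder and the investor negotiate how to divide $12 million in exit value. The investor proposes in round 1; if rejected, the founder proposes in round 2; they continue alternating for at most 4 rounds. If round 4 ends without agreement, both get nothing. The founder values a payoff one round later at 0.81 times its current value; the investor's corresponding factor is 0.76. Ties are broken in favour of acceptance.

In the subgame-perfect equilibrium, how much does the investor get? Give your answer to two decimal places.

By backward induction:
Round 4 (the founder proposes): the investor will accept anything ≥ 0, so the founder offers 0 and keeps 12.
Round 3 (the investor proposes): the founder can get 12 next round, worth 0.81 × 12 = 9.72 now, so the investor offers 9.72, keeping 2.28.
Round 2 (the founder proposes): the investor can get 2.28 next round, worth 0.76 × 2.28 = 1.7328 now; the founder offers that and keeps 10.2672.
Round 1 (the investor proposes): the founder can get 10.2672 next round, worth 0.81 × 10.2672 = 8.316432 now; the investor offers that and keeps 3.683568.

3.68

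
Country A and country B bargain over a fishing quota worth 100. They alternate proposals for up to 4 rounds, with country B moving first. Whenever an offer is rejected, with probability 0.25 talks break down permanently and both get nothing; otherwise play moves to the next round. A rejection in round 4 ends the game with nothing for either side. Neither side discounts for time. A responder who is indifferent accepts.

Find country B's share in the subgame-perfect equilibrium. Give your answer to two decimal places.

39.06

Round 4 (country A proposes): rejection yields 0 for country B; country A offers 0 and keeps 100.
Round 3 (country B proposes): rejecting gives country A an expected 0.75 × 100 = 75. Country B offers 75 and keeps 100 − 75 = 25.
Round 2 (country A proposes): rejecting gives country B an expected 0.75 × 25 = 18.75. Country A offers 18.75 and keeps 100 − 18.75 = 81.25.
Round 1 (country B proposes): rejecting gives country A an expected 0.75 × 81.25 = 60.9375; country B offers that and keeps 39.0625.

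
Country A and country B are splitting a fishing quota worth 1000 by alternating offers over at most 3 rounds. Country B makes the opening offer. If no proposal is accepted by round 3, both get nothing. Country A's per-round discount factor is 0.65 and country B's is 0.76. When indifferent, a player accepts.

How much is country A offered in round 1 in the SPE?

Round 3 (country B proposes): country A will accept anything ≥ 0, so country B offers 0 and keeps 1000.
Round 2 (country A proposes): country B can get 1000 next round, worth 0.76 × 1000 = 760 now, so country A offers 760, keeping 240.
Round 1 (country B proposes): country A can get 240 next round, worth 0.65 × 240 = 156 now. Country B offers 156 and keeps 1000 − 156 = 844.

156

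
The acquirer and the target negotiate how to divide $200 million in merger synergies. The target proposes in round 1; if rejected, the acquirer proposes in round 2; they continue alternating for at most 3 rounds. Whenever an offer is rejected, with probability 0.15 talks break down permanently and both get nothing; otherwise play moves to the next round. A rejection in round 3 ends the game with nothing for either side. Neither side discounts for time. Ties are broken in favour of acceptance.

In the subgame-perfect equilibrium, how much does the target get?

Round 3 (the target proposes): the acquirer will accept anything ≥ 0, so the target offers 0 and keeps 200.
Round 2 (the acquirer proposes): rejecting gives the target an expected 0.85 × 200 = 170; the acquirer offers that and keeps 30.
Round 1 (the target proposes): rejecting gives the acquirer an expected 0.85 × 30 = 25.5. The target offers 25.5 and keeps 200 − 25.5 = 174.5.

174.5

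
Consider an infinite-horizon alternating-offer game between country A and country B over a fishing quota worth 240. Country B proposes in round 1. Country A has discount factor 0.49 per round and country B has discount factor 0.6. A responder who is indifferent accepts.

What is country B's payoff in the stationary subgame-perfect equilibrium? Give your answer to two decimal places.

173.37

In a stationary SPE each proposer offers the other exactly their discounted continuation value.
If country B keeps x when proposing and country A keeps y when proposing, then x = 240 − 0.49y and y = 240 − 0.6x.
Solving: x = 240(1 − 0.49) / (1 − 0.6·0.49) = 122.4 / 0.706 ≈ 173.3711.
Country A gets 240 − 173.3711 ≈ 66.6289.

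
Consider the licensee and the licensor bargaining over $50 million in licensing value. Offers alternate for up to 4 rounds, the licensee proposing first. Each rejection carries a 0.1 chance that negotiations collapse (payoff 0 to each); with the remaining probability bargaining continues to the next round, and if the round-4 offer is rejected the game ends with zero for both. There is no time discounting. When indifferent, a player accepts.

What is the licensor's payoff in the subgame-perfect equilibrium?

40.95

By backward induction:
Round 4 (the licensor proposes): the licensee will accept anything ≥ 0, so the licensor offers 0 and keeps 50.
Round 3 (the licensee proposes): rejecting gives the licensor an expected 0.9 × 50 = 45. The licensee offers 45 and keeps 50 − 45 = 5.
Round 2 (the licensor proposes): rejecting gives the licensee an expected 0.9 × 5 = 4.5; the licensor offers that and keeps 45.5.
Round 1 (the licensee proposes): rejecting gives the licensor an expected 0.9 × 45.5 = 40.95; the licensee offers that and keeps 9.05.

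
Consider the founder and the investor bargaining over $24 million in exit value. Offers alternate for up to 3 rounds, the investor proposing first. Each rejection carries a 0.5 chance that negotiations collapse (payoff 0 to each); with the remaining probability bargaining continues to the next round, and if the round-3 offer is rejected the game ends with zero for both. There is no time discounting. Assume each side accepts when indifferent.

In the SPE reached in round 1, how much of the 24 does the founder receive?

6

Round 3 (the investor proposes): rejection yields 0 for the founder; the investor offers 0 and keeps 24.
Round 2 (the founder proposes): rejecting gives the investor an expected 0.5 × 24 = 12; the founder offers that and keeps 12.
Round 1 (the investor proposes): rejecting gives the founder an expected 0.5 × 12 = 6; the investor offers that and keeps 18.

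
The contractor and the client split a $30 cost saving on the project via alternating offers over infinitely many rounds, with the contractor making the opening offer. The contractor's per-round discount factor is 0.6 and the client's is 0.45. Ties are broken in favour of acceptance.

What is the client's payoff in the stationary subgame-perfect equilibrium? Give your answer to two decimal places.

7.40

When the contractor proposes, the client accepts any offer worth at least 0.45 times what the client would get by proposing next round; and vice versa.
This gives x = 30 − 0.45y and y = 30 − 0.6x, where x and y are each side's share when it proposes.
Hence (1 − 0.45·0.6)x = 30(1 − 0.45), i.e. 0.73·x = 16.5.
x ≈ 22.6027; the client's share is 30 − x ≈ 7.3973.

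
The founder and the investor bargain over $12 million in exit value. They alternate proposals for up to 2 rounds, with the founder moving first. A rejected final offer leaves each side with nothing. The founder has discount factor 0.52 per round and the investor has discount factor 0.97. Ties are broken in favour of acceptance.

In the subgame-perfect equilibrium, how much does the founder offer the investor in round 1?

Round 2 (the investor proposes): rejection yields 0 for the founder; the investor offers 0 and keeps 12.
Round 1 (the founder proposes): the investor can get 12 next round, worth 0.97 × 12 = 11.64 now, so the founder offers 11.64, keeping 0.36.

11.64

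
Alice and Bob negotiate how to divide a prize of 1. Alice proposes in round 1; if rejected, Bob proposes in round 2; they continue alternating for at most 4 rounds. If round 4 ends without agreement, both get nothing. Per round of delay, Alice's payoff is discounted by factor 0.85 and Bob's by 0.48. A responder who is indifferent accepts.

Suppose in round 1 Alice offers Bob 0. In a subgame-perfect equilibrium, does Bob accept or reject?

Reject

Round 4 (Bob proposes): Alice will accept anything ≥ 0, so Bob offers 0 and keeps 1.
Round 3 (Alice proposes): Bob can get 1 next round, worth 0.48 × 1 = 0.48 now. Alice offers 0.48 and keeps 1 − 0.48 = 0.52.
Round 2 (Bob proposes): Alice can get 0.52 next round, worth 0.85 × 0.52 = 0.442 now, so Bob offers 0.442, keeping 0.558.
So by rejecting in round 1, Bob gets 0.558 next round, worth 0.48 × 0.558 = 0.26784 now.
Offer 0 < 0.26784, so Bob rejects.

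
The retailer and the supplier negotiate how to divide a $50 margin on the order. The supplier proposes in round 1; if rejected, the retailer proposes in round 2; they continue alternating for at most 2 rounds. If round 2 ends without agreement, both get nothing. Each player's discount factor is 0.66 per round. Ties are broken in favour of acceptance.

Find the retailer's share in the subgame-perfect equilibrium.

33

Solve by backward induction from round 2.
Round 2 (the retailer proposes): the supplier will accept anything ≥ 0, so the retailer offers 0 and keeps 50.
Round 1 (the supplier proposes): the retailer can get 50 next round, worth 0.66 × 50 = 33 now; the supplier offers that and keeps 17.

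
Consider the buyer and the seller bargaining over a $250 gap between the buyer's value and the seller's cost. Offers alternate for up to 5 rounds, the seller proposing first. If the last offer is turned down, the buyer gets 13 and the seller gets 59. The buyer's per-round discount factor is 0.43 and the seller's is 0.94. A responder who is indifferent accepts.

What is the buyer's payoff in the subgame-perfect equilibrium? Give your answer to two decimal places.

Round 5 (the seller proposes): the buyer gets 13 if talks fail, so the seller offers 13 and keeps 237.
Round 4 (the buyer proposes): the seller can get 237 next round, worth 0.94 × 237 = 222.78 now; the buyer offers that and keeps 27.22.
Round 3 (the seller proposes): the buyer can get 27.22 next round, worth 0.43 × 27.22 = 11.7046 now. The seller offers 11.7046 and keeps 250 − 11.7046 = 238.2954.
Round 2 (the buyer proposes): the seller can get 238.2954 next round, worth 0.94 × 238.2954 = 223.997676 now. The buyer offers 223.997676 and keeps 250 − 223.997676 = 26.002324.
Round 1 (the seller proposes): the buyer can get 26.002324 next round, worth 0.43 × 26.002324 = 11.18099932 now, so the seller offers 11.18099932, keeping 238.81900068.

11.18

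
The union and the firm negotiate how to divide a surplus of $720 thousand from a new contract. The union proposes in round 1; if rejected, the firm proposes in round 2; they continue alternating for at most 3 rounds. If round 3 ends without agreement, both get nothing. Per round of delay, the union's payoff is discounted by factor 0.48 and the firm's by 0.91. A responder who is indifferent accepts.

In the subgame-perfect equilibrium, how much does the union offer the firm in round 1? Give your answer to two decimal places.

340.70

By backward induction:
Round 3 (the union proposes): the firm will accept anything ≥ 0, so the union offers 0 and keeps 720.
Round 2 (the firm proposes): the union can get 720 next round, worth 0.48 × 720 = 345.6 now, so the firm offers 345.6, keeping 374.4.
Round 1 (the union proposes): the firm can get 374.4 next round, worth 0.91 × 374.4 = 340.704 now; the union offers that and keeps 379.296.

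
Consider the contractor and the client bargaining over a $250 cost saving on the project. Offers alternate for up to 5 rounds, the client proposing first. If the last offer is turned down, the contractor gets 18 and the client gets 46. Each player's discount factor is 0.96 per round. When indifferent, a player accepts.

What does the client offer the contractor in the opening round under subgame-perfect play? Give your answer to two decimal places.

33.74

Solve by backward induction from round 5.
Round 5 (the client proposes): the contractor gets 18 if talks fail, so the client offers 18 and keeps 232.
Round 4 (the contractor proposes): the client can get 232 next round, worth 0.96 × 232 = 222.72 now, so the contractor offers 222.72, keeping 27.28.
Round 3 (the client proposes): the contractor can get 27.28 next round, worth 0.96 × 27.28 = 26.1888 now; the client offers that and keeps 223.8112.
Round 2 (the contractor proposes): the client can get 223.8112 next round, worth 0.96 × 223.8112 = 214.858752 now, so the contractor offers 214.858752, keeping 35.141248.
Round 1 (the client proposes): the contractor can get 35.141248 next round, worth 0.96 × 35.141248 = 33.73559808 now. The client offers 33.73559808 and keeps 250 − 33.73559808 = 216.26440192.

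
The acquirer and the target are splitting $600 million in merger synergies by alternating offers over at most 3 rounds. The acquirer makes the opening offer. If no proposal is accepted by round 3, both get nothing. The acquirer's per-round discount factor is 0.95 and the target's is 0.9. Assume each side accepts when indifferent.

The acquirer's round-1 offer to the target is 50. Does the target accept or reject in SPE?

Accept

Round 3 (the acquirer proposes): the target will accept anything ≥ 0, so the acquirer offers 0 and keeps 600.
Round 2 (the target proposes): the acquirer can get 600 next round, worth 0.95 × 600 = 570 now, so the target offers 570, keeping 30.
So by rejecting in round 1, the target gets 30 next round, worth 0.9 × 30 = 27 now.
Offer 50 ≥ 27, so the target accepts.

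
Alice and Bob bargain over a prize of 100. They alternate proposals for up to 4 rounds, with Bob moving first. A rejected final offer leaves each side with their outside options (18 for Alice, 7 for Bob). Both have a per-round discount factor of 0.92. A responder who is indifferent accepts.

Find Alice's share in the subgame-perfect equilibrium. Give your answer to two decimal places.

79.78

Round 4 (Alice proposes): Bob gets 7 if talks fail, so Alice offers 7 and keeps 93.
Round 3 (Bob proposes): Alice can get 93 next round, worth 0.92 × 93 = 85.56 now. Bob offers 85.56 and keeps 100 − 85.56 = 14.44.
Round 2 (Alice proposes): Bob can get 14.44 next round, worth 0.92 × 14.44 = 13.2848 now. Alice offers 13.2848 and keeps 100 − 13.2848 = 86.7152.
Round 1 (Bob proposes): Alice can get 86.7152 next round, worth 0.92 × 86.7152 = 79.777984 now; Bob offers that and keeps 20.222016.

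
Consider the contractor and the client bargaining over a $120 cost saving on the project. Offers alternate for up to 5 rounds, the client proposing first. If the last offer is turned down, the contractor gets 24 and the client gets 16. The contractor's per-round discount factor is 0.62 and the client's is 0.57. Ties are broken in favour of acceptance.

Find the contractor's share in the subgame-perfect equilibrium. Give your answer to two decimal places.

46.30

By backward induction:
Round 5 (the client proposes): the contractor gets 24 if talks fail, so the client offers 24 and keeps 96.
Round 4 (the contractor proposes): the client can get 96 next round, worth 0.57 × 96 = 54.72 now, so the contractor offers 54.72, keeping 65.28.
Round 3 (the client proposes): the contractor can get 65.28 next round, worth 0.62 × 65.28 = 40.4736 now. The client offers 40.4736 and keeps 120 − 40.4736 = 79.5264.
Round 2 (the contractor proposes): the client can get 79.5264 next round, worth 0.57 × 79.5264 = 45.330048 now, so the contractor offers 45.330048, keeping 74.669952.
Round 1 (the client proposes): the contractor can get 74.669952 next round, worth 0.62 × 74.669952 = 46.29537024 now; the client offers that and keeps 73.70462976.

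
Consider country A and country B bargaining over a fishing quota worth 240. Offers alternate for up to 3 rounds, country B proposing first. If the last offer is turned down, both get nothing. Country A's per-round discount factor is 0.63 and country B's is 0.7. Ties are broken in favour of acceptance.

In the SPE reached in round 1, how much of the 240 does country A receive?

45.36

Solve by backward induction from round 3.
Round 3 (country B proposes): rejection yields 0 for country A; country B offers 0 and keeps 240.
Round 2 (country A proposes): country B can get 240 next round, worth 0.7 × 240 = 168 now, so country A offers 168, keeping 72.
Round 1 (country B proposes): country A can get 72 next round, worth 0.63 × 72 = 45.36 now. Country B offers 45.36 and keeps 240 − 45.36 = 194.64.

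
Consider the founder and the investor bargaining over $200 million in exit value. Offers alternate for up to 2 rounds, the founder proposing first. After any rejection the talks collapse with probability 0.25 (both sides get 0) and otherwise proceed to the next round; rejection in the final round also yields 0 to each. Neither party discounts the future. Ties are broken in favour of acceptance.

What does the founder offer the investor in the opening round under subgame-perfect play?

Round 2 (the investor proposes): the founder will accept anything ≥ 0, so the investor offers 0 and keeps 200.
Round 1 (the founder proposes): rejecting gives the investor an expected 0.75 × 200 = 150, so the founder offers 150, keeping 50.

150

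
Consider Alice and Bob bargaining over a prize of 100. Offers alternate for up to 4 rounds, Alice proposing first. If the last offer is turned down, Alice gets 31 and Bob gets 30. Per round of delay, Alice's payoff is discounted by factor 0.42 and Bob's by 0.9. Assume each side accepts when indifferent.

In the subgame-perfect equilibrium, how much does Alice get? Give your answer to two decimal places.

Round 4 (Bob proposes): Alice gets 31 if talks fail, so Bob offers 31 and keeps 69.
Round 3 (Alice proposes): Bob can get 69 next round, worth 0.9 × 69 = 62.1 now; Alice offers that and keeps 37.9.
Round 2 (Bob proposes): Alice can get 37.9 next round, worth 0.42 × 37.9 = 15.918 now. Bob offers 15.918 and keeps 100 − 15.918 = 84.082.
Round 1 (Alice proposes): Bob can get 84.082 next round, worth 0.9 × 84.082 = 75.6738 now, so Alice offers 75.6738, keeping 24.3262.

24.33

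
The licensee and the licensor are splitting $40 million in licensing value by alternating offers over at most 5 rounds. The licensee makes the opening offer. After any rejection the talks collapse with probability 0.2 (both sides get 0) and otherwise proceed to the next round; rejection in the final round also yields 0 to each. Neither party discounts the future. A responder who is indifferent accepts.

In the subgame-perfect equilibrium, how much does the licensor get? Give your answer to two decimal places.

Round 5 (the licensee proposes): the licensor will accept anything ≥ 0, so the licensee offers 0 and keeps 40.
Round 4 (the licensor proposes): rejecting gives the licensee an expected 0.8 × 40 = 32; the licensor offers that and keeps 8.
Round 3 (the licensee proposes): rejecting gives the licensor an expected 0.8 × 8 = 6.4, so the licensee offers 6.4, keeping 33.6.
Round 2 (the licensor proposes): rejecting gives the licensee an expected 0.8 × 33.6 = 26.88, so the licensor offers 26.88, keeping 13.12.
Round 1 (the licensee proposes): rejecting gives the licensor an expected 0.8 × 13.12 = 10.496, so the licensee offers 10.496, keeping 29.504.

10.50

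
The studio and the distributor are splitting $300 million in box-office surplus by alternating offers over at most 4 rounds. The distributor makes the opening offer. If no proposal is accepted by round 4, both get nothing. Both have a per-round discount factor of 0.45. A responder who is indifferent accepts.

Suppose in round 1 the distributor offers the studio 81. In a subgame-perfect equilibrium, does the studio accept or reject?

Work out the studio's continuation value if the offer is rejected.
Round 4 (the studio proposes): rejection yields 0 for the distributor; the studio offers 0 and keeps 300.
Round 3 (the distributor proposes): the studio can get 300 next round, worth 0.45 × 300 = 135 now; the distributor offers that and keeps 165.
Round 2 (the studio proposes): the distributor can get 165 next round, worth 0.45 × 165 = 74.25 now, so the studio offers 74.25, keeping 225.75.
So by rejecting in round 1, the studio gets 225.75 next round, worth 0.45 × 225.75 = 101.5875 now.
Offer 81 < 101.5875, so the studio rejects.

Reject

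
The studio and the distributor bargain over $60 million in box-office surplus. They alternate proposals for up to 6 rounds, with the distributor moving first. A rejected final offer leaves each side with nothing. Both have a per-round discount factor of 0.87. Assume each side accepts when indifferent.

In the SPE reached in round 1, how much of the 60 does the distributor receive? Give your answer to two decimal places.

Work backward from the last round.
Round 6 (the studio proposes): rejection yields 0 for the distributor; the studio offers 0 and keeps 60.
Round 5 (the distributor proposes): the studio can get 60 next round, worth 0.87 × 60 = 52.2 now. The distributor offers 52.2 and keeps 60 − 52.2 = 7.8.
Round 4 (the studio proposes): the distributor can get 7.8 next round, worth 0.87 × 7.8 = 6.786 now; the studio offers that and keeps 53.214.
Round 3 (the distributor proposes): the studio can get 53.214 next round, worth 0.87 × 53.214 = 46.29618 now, so the distributor offers 46.29618, keeping 13.70382.
Round 2 (the studio proposes): the distributor can get 13.70382 next round, worth 0.87 × 13.70382 = 11.9223234 now, so the studio offers 11.9223234, keeping 48.0776766.
Round 1 (the distributor proposes): the studio can get 48.0776766 next round, worth 0.87 × 48.0776766 = 41.827578642 now; the distributor offers that and keeps 18.172421358.

18.17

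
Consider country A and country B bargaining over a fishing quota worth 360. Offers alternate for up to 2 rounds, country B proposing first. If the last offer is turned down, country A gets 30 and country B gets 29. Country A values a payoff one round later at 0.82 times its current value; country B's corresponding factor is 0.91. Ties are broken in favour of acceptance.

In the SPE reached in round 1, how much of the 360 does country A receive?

Round 2 (country A proposes): country B gets 29 if talks fail, so country A offers 29 and keeps 331.
Round 1 (country B proposes): country A can get 331 next round, worth 0.82 × 331 = 271.42 now; country B offers that and keeps 88.58.

271.42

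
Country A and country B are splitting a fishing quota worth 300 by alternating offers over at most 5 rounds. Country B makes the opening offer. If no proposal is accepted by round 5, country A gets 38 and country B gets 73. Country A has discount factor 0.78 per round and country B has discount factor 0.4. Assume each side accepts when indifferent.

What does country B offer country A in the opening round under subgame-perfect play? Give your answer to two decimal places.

Work backward from the last round.
Round 5 (country B proposes): country A gets 38 if talks fail, so country B offers 38 and keeps 262.
Round 4 (country A proposes): country B can get 262 next round, worth 0.4 × 262 = 104.8 now; country A offers that and keeps 195.2.
Round 3 (country B proposes): country A can get 195.2 next round, worth 0.78 × 195.2 = 152.256 now, so country B offers 152.256, keeping 147.744.
Round 2 (country A proposes): country B can get 147.744 next round, worth 0.4 × 147.744 = 59.0976 now; country A offers that and keeps 240.9024.
Round 1 (country B proposes): country A can get 240.9024 next round, worth 0.78 × 240.9024 = 187.903872 now; country B offers that and keeps 112.096128.

187.90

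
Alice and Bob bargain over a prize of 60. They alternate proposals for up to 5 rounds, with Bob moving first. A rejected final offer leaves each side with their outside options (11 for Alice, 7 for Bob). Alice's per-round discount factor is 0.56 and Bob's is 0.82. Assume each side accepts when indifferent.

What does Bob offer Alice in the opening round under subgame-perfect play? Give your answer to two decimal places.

Work backward from the last round.
Round 5 (Bob proposes): Alice gets 11 if talks fail, so Bob offers 11 and keeps 49.
Round 4 (Alice proposes): Bob can get 49 next round, worth 0.82 × 49 = 40.18 now, so Alice offers 40.18, keeping 19.82.
Round 3 (Bob proposes): Alice can get 19.82 next round, worth 0.56 × 19.82 = 11.0992 now, so Bob offers 11.0992, keeping 48.9008.
Round 2 (Alice proposes): Bob can get 48.9008 next round, worth 0.82 × 48.9008 = 40.098656 now. Alice offers 40.098656 and keeps 60 − 40.098656 = 19.901344.
Round 1 (Bob proposes): Alice can get 19.901344 next round, worth 0.56 × 19.901344 = 11.14475264 now. Bob offers 11.14475264 and keeps 60 − 11.14475264 = 48.85524736.

11.14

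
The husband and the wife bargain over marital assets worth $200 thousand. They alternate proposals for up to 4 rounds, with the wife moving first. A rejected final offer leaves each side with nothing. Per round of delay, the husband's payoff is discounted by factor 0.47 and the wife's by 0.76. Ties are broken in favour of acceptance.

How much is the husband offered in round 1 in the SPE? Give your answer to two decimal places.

56.14

Round 4 (the husband proposes): rejection yields 0 for the wife; the husband offers 0 and keeps 200.
Round 3 (the wife proposes): the husband can get 200 next round, worth 0.47 × 200 = 94 now, so the wife offers 94, keeping 106.
Round 2 (the husband proposes): the wife can get 106 next round, worth 0.76 × 106 = 80.56 now; the husband offers that and keeps 119.44.
Round 1 (the wife proposes): the husband can get 119.44 next round, worth 0.47 × 119.44 = 56.1368 now. The wife offers 56.1368 and keeps 200 − 56.1368 = 143.8632.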